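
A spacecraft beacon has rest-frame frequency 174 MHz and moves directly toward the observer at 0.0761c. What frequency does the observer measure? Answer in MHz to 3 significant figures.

f_obs ≈ 188 MHz

Relativistic Doppler: f_obs = f_src √((1+β)/(1−β))
= 174 × √(1.0761/0.92390) = 174 × 1.0792 = 188 MHz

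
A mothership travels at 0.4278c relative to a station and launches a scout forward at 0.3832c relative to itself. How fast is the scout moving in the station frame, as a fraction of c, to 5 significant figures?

u ≈ 0.69678c

Compose boost 2: (0.3832 + 0.4278)/(1 + 0.3832×0.4278) = 0.81100/1.163933 = 0.69678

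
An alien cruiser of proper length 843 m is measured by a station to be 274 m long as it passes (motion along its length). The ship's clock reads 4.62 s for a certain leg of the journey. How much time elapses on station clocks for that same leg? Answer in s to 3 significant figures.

Δt ≈ 14.2 s

Length contraction ⇒ γ = L₀/L = 843/274 = 3.0766
Time dilation: Δt = γτ₀ = 3.0766 × 4.62 s = 14.2 s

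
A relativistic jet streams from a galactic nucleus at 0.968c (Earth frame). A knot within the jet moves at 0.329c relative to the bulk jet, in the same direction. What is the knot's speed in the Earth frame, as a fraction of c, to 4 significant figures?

u ≈ 0.9837c

Relativistic velocity addition: u = (u' + v)/(1 + u'v/c²)
= (0.329 + 0.968)/(1 + 0.329×0.968) = 1.297/1.31847 = 0.9837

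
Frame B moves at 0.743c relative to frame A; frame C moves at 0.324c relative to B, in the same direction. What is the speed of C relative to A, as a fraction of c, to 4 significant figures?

Compose boost 2: (0.324 + 0.743)/(1 + 0.324×0.743) = 1.067/1.24073 = 0.8600

u ≈ 0.8600c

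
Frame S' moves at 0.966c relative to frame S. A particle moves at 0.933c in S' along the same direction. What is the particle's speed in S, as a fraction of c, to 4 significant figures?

u ≈ 0.9988c

Relativistic velocity addition: u = (u' + v)/(1 + u'v/c²)
= (0.933 + 0.966)/(1 + 0.933×0.966) = 1.899/1.90128 = 0.9988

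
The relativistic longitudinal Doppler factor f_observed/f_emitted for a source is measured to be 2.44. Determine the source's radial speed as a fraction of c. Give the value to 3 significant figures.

f_obs/f_src = √((1+β)/(1−β)) = 2.44  ⇒  (1+β)/(1−β) = 5.9536
β = |1 − D²|/(1 + D²) = |1 − 5.9536|/(1 + 5.9536) = 0.712

β ≈ 0.712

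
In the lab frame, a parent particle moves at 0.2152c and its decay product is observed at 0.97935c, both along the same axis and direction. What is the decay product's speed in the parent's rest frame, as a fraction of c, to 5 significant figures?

u' ≈ 0.96821c

Inverse velocity addition: u' = (u − v)/(1 − uv/c²)
= (0.97935 − 0.2152)/(1 − 0.97935×0.2152) = 0.76415/0.7892439 = 0.96821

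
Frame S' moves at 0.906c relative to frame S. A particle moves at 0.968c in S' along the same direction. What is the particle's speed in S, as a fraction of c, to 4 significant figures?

Relativistic velocity addition: u = (u' + v)/(1 + u'v/c²)
= (0.968 + 0.906)/(1 + 0.968×0.906) = 1.874/1.87701 = 0.9984

u ≈ 0.9984c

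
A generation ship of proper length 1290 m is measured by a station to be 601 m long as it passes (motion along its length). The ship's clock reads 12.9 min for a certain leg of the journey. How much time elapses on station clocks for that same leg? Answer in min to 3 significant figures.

Δt ≈ 27.7 min

Length contraction ⇒ γ = L₀/L = 1290/601 = 2.1464
Time dilation: Δt = γτ₀ = 2.1464 × 12.9 min = 27.7 min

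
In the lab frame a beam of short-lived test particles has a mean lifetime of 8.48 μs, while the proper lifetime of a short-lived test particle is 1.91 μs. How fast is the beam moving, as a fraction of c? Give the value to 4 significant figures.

γ = Δt/τ₀ = 8.48/1.91 = 4.43979
β = √(1 − 1/γ²) = √(1 − 1/4.43979²) = 0.9743

β ≈ 0.9743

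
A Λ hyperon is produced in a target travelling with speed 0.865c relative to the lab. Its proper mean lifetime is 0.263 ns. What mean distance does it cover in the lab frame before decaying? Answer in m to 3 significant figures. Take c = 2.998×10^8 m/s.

γ = 1/√(1 − 0.865²) = 1.9929
Dilated lifetime: Δt = γτ₀ = 1.9929 × 0.263 ns = 0.52414 ns
d = vΔt = 0.865c × 0.52414 ns = 2.5933×10^8 m/s × 5.2414×10^-10 s = 0.136 m

d ≈ 0.136 m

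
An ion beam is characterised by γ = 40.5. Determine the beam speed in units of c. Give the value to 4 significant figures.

β = √(1 − 1/γ²) = √(1 − 1/40.5²) = √(0.999390) = 0.9997

β ≈ 0.9997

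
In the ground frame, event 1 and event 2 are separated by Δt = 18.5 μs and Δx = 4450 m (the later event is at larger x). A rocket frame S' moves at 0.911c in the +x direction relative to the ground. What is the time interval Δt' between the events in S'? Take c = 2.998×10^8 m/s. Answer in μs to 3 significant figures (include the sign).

γ = 1/√(1 − 0.911²) = 2.4248
Δt' = γ(Δt − vΔx/c²) = 2.4248 × (18.5 μs − 0.911×4450 m / (2.998×10^8 m/s))
= 2.4248 × (4.9778 μs) = 12.1 μs

Δt' ≈ 12.1 μs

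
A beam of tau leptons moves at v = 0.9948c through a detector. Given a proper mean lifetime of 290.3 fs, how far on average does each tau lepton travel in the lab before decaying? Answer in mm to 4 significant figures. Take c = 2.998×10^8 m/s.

γ = 1/√(1 − 0.9948²) = 9.81858
Dilated lifetime: Δt = γτ₀ = 9.81858 × 290.3 fs = 2850.33 fs
d = vΔt = 0.9948c × 2850.33 fs = 2.98241×10^8 m/s × 2.85033×10^-12 s = 0.8501 mm

d ≈ 0.8501 mm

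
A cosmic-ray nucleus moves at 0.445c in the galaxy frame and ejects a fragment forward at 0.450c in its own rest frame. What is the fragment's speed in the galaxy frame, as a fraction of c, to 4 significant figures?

u ≈ 0.7457c

Compose boost 2: (0.450 + 0.445)/(1 + 0.450×0.445) = 0.8950/1.20025 = 0.7457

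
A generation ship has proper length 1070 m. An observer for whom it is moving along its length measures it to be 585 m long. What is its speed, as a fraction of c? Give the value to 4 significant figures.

β ≈ 0.8373

γ = L₀/L = 1070/585 = 1.82906
β = √(1 − 1/γ²) = 0.8373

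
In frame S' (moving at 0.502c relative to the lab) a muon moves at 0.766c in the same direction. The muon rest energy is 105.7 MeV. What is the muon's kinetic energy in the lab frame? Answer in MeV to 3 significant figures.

K ≈ 158 MeV

u_lab = (0.766 + 0.502)/(1 + 0.766×0.502) = 0.915833
γ = 1/√(1 − 0.915833²) = 2.4903
K = (γ − 1)m₀c² = (2.4903 − 1) × 105.7 = 1.4903 × 105.7 = 158 MeV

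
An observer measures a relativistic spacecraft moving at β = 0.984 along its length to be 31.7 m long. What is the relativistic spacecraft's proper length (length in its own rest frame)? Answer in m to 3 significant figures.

L₀ ≈ 178 m

γ = 1/√(1 − 0.984²) = 5.6127
L₀ = γL = 5.6127 × 31.7 = 178 m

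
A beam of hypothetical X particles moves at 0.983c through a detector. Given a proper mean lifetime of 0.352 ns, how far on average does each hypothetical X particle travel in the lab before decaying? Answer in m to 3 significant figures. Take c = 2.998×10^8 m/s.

d ≈ 0.565 m

γ = 1/√(1 − 0.983²) = 5.4465
Dilated lifetime: Δt = γτ₀ = 5.4465 × 0.352 ns = 1.9172 ns
d = vΔt = 0.983c × 1.9172 ns = 2.9470×10^8 m/s × 1.9172×10^-9 s = 0.565 m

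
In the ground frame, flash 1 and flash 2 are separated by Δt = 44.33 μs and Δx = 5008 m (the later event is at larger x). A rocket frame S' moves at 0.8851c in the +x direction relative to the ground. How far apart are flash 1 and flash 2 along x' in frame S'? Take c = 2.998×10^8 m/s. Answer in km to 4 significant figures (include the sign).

γ = 1/√(1 − 0.8851²) = 2.14869
Δx' = γ(Δx − vΔt) = 2.14869 × (5008 m − 0.8851×(2.998×10^8 m/s)×44.33×10^-6 s)
= 2.14869 × (-6755.10 m) = -14.51 km

Δx' ≈ -14.51 km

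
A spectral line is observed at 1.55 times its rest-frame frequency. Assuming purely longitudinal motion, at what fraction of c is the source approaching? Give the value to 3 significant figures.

f_obs/f_src = √((1+β)/(1−β)) = 1.55  ⇒  (1+β)/(1−β) = 2.4025
β = |1 − D²|/(1 + D²) = |1 − 2.4025|/(1 + 2.4025) = 0.412

β ≈ 0.412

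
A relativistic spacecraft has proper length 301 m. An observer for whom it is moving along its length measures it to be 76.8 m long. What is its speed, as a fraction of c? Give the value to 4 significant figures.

β ≈ 0.9669

γ = L₀/L = 301/76.8 = 3.91927
β = √(1 − 1/γ²) = 0.9669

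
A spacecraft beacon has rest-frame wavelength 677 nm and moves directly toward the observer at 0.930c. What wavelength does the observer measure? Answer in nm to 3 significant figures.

Relativistic Doppler: λ_obs = λ_src √((1−β)/(1+β))
= 677 × √(0.070000/1.9300) = 677 × 0.19045 = 129 nm

λ_obs ≈ 129 nm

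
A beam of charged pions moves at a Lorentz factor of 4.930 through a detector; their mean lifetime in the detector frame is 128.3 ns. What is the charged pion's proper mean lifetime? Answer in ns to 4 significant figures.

τ₀ ≈ 26.02 ns

γ = 4.930 (given)
Proper time: τ₀ = Δt/γ = 128.3/4.930 = 26.02 ns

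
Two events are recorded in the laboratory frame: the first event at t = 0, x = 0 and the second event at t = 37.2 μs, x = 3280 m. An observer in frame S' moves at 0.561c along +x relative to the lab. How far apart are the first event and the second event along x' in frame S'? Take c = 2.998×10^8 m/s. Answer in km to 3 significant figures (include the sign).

γ = 1/√(1 − 0.561²) = 1.2080
Δx' = γ(Δx − vΔt) = 1.2080 × (3280 m − 0.561×(2.998×10^8 m/s)×37.2×10^-6 s)
= 1.2080 × (-2976.6 m) = -3.60 km

Δx' ≈ -3.60 km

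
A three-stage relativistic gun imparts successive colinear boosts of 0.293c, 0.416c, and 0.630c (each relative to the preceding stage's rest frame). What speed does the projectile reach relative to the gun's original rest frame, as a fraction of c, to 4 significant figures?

u ≈ 0.9026c

Compose boost 2: (0.416 + 0.293)/(1 + 0.416×0.293) = 0.7090/1.12189 = 0.631970
Compose boost 3: (0.630 + 0.631970)/(1 + 0.630×0.631970) = 1.26197/1.39814 = 0.9026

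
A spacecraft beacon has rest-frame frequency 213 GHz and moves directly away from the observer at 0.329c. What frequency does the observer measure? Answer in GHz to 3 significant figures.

f_obs ≈ 151 GHz

Relativistic Doppler: f_obs = f_src √((1−β)/(1+β))
= 213 × √(0.67100/1.3290) = 213 × 0.71056 = 151 GHz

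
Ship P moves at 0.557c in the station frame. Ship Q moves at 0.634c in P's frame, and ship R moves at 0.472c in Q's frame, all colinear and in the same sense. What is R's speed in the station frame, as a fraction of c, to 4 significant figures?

Compose boost 2: (0.634 + 0.557)/(1 + 0.634×0.557) = 1.191/1.35314 = 0.880176
Compose boost 3: (0.472 + 0.880176)/(1 + 0.472×0.880176) = 1.35218/1.41544 = 0.9553

u ≈ 0.9553c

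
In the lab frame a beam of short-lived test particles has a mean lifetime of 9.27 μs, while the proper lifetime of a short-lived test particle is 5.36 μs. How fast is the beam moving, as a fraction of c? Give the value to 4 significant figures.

γ = Δt/τ₀ = 9.27/5.36 = 1.72948
β = √(1 − 1/γ²) = √(1 − 1/1.72948²) = 0.8159

β ≈ 0.8159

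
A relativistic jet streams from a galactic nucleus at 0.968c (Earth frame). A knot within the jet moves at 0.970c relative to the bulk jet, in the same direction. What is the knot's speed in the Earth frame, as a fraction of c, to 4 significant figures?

Relativistic velocity addition: u = (u' + v)/(1 + u'v/c²)
= (0.970 + 0.968)/(1 + 0.970×0.968) = 1.938/1.93896 = 0.9995

u ≈ 0.9995c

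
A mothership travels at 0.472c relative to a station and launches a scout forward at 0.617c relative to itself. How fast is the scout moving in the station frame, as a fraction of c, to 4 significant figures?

Compose boost 2: (0.617 + 0.472)/(1 + 0.617×0.472) = 1.089/1.29122 = 0.8434

u ≈ 0.8434c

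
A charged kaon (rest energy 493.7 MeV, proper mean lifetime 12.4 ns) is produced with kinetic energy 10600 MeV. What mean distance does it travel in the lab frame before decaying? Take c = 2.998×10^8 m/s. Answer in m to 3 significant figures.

γ = 1 + K/(m₀c²) = 1 + 10600/493.7 = 22.471
β = √(1 − 1/γ²) = 0.99901
Dilated lifetime: γτ₀ = 22.471 × 12.4 ns = 278.63 ns
d = βc·γτ₀ = 0.99901 × (2.998×10^8 m/s) × 2.7863×10^-7 s = 83.5 m

d ≈ 83.5 m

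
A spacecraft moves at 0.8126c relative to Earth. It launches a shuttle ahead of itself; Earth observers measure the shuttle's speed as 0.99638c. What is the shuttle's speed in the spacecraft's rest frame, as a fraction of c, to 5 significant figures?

u' ≈ 0.96553c

Inverse velocity addition: u' = (u − v)/(1 − uv/c²)
= (0.99638 − 0.8126)/(1 − 0.99638×0.8126) = 0.18378/0.1903416 = 0.96553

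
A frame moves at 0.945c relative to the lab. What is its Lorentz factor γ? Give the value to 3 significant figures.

γ ≈ 3.06

γ = 1/√(1 − β²) = 1/√(1 − 0.945²) = 1/√(0.10698) = 3.06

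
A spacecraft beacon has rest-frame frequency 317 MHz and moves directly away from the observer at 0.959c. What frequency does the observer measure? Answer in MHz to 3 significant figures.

f_obs ≈ 45.9 MHz

Relativistic Doppler: f_obs = f_src √((1−β)/(1+β))
= 317 × √(0.041000/1.9590) = 317 × 0.14467 = 45.9 MHz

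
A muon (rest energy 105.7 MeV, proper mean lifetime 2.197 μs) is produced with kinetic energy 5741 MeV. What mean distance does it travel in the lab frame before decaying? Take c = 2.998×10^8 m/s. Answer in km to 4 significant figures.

d ≈ 36.43 km

γ = 1 + K/(m₀c²) = 1 + 5741/105.7 = 55.3141
β = √(1 − 1/γ²) = 0.999837
Dilated lifetime: γτ₀ = 55.3141 × 2.197 μs = 121.525 μs
d = βc·γτ₀ = 0.999837 × (2.998×10^8 m/s) × 0.000121525 s = 36.43 km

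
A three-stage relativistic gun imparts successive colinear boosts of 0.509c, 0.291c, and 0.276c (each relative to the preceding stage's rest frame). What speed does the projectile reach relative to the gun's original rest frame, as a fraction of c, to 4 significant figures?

Compose boost 2: (0.291 + 0.509)/(1 + 0.291×0.509) = 0.8000/1.14812 = 0.696792
Compose boost 3: (0.276 + 0.696792)/(1 + 0.276×0.696792) = 0.972792/1.19231 = 0.8159

u ≈ 0.8159c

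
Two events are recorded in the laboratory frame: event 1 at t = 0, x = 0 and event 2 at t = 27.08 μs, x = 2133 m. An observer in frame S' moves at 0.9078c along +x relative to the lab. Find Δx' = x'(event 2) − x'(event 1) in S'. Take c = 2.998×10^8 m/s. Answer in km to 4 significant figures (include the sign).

γ = 1/√(1 − 0.9078²) = 2.38434
Δx' = γ(Δx − vΔt) = 2.38434 × (2133 m − 0.9078×(2.998×10^8 m/s)×27.08×10^-6 s)
= 2.38434 × (-5237.05 m) = -12.49 km

Δx' ≈ -12.49 km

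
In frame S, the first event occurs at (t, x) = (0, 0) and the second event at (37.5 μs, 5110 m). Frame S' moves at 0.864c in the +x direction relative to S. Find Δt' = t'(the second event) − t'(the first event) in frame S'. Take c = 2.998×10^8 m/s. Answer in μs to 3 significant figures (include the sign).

γ = 1/√(1 − 0.864²) = 1.9861
Δt' = γ(Δt − vΔx/c²) = 1.9861 × (37.5 μs − 0.864×5110 m / (2.998×10^8 m/s))
= 1.9861 × (22.773 μs) = 45.2 μs

Δt' ≈ 45.2 μs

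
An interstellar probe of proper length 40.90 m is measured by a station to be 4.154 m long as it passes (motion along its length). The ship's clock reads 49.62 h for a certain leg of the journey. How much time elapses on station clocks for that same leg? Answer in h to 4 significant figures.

Δt ≈ 488.6 h

Length contraction ⇒ γ = L₀/L = 40.90/4.154 = 9.84593
Time dilation: Δt = γτ₀ = 9.84593 × 49.62 h = 488.6 h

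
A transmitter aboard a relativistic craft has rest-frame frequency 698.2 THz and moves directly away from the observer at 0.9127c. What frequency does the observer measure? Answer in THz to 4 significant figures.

Relativistic Doppler: f_obs = f_src √((1−β)/(1+β))
= 698.2 × √(0.0873000/1.91270) = 698.2 × 0.213641 = 149.2 THz

f_obs ≈ 149.2 THz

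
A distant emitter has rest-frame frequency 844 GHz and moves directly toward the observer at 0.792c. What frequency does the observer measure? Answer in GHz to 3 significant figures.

f_obs ≈ 2480 GHz

Relativistic Doppler: f_obs = f_src √((1+β)/(1−β))
= 844 × √(1.7920/0.20800) = 844 × 2.9352 = 2480 GHz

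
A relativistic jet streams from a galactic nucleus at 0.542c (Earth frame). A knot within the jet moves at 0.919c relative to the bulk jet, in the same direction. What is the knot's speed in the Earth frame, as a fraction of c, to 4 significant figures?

Relativistic velocity addition: u = (u' + v)/(1 + u'v/c²)
= (0.919 + 0.542)/(1 + 0.919×0.542) = 1.461/1.49810 = 0.9752

u ≈ 0.9752c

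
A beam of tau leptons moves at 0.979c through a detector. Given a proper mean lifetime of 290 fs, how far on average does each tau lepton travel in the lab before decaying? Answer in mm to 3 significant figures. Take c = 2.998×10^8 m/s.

d ≈ 0.418 mm

γ = 1/√(1 − 0.979²) = 4.9053
Dilated lifetime: Δt = γτ₀ = 4.9053 × 290 fs = 1422.5 fs
d = vΔt = 0.979c × 1422.5 fs = 2.9350×10^8 m/s × 1.4225×10^-12 s = 0.418 mm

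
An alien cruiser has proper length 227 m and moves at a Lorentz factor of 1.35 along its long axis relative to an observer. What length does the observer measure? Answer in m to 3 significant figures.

L ≈ 168 m

γ = 1.35 (given)
Length contraction: L = L₀/γ = 227/1.35 = 168 m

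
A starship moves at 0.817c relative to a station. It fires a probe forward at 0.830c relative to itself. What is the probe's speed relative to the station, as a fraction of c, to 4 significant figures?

Relativistic velocity addition: u = (u' + v)/(1 + u'v/c²)
= (0.830 + 0.817)/(1 + 0.830×0.817) = 1.647/1.67811 = 0.9815

u ≈ 0.9815c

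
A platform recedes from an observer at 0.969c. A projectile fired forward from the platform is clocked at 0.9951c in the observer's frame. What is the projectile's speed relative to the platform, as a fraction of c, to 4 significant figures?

u' ≈ 0.7301c

Inverse velocity addition: u' = (u − v)/(1 − uv/c²)
= (0.9951 − 0.969)/(1 − 0.9951×0.969) = 0.02610/0.0357481 = 0.7301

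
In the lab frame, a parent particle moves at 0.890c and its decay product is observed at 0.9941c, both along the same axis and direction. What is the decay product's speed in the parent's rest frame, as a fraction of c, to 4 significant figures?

Inverse velocity addition: u' = (u − v)/(1 − uv/c²)
= (0.9941 − 0.890)/(1 − 0.9941×0.890) = 0.1041/0.115251 = 0.9032

u' ≈ 0.9032c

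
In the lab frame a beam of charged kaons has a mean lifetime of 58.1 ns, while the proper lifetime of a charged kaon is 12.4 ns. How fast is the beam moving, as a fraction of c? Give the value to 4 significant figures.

β ≈ 0.9770

γ = Δt/τ₀ = 58.1/12.4 = 4.68548
β = √(1 − 1/γ²) = √(1 − 1/4.68548²) = 0.9770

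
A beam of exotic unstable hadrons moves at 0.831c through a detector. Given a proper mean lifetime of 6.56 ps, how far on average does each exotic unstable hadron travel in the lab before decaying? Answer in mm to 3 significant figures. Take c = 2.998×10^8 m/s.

d ≈ 2.94 mm

γ = 1/√(1 − 0.831²) = 1.7977
Dilated lifetime: Δt = γτ₀ = 1.7977 × 6.56 ps = 11.793 ps
d = vΔt = 0.831c × 11.793 ps = 2.4913×10^8 m/s × 1.1793×10^-11 s = 2.94 mm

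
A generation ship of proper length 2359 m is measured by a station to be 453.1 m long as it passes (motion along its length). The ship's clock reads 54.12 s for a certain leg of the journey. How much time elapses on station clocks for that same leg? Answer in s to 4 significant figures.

Length contraction ⇒ γ = L₀/L = 2359/453.1 = 5.20636
Time dilation: Δt = γτ₀ = 5.20636 × 54.12 s = 281.8 s

Δt ≈ 281.8 s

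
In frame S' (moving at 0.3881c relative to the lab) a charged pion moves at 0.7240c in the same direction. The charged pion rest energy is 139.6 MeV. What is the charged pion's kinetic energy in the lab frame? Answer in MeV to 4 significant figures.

u_lab = (0.7240 + 0.3881)/(1 + 0.7240×0.3881) = 0.8681605
γ = 1/√(1 − 0.8681605²) = 2.01498
K = (γ − 1)m₀c² = (2.01498 − 1) × 139.6 = 1.01498 × 139.6 = 141.7 MeV

K ≈ 141.7 MeV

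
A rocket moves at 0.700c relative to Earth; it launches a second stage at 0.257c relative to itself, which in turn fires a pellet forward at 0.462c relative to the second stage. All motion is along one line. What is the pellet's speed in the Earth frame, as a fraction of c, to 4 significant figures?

Compose boost 2: (0.257 + 0.700)/(1 + 0.257×0.700) = 0.9570/1.17990 = 0.811086
Compose boost 3: (0.462 + 0.811086)/(1 + 0.462×0.811086) = 1.27309/1.37472 = 0.9261

u ≈ 0.9261c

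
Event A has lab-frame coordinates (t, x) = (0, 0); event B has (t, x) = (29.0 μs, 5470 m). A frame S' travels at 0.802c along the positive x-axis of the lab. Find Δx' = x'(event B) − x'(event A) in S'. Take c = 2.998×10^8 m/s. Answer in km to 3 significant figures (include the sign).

Δx' ≈ -2.52 km

γ = 1/√(1 − 0.802²) = 1.6741
Δx' = γ(Δx − vΔt) = 1.6741 × (5470 m − 0.802×(2.998×10^8 m/s)×29.0×10^-6 s)
= 1.6741 × (-1502.7 m) = -2.52 km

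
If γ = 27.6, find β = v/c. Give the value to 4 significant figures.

β = √(1 − 1/γ²) = √(1 − 1/27.6²) = √(0.998687) = 0.9993

β ≈ 0.9993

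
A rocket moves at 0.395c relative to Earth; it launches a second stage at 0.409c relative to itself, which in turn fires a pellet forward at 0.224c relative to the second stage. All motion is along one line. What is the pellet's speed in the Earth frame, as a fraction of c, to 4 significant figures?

Compose boost 2: (0.409 + 0.395)/(1 + 0.409×0.395) = 0.8040/1.16155 = 0.692176
Compose boost 3: (0.224 + 0.692176)/(1 + 0.224×0.692176) = 0.916176/1.15505 = 0.7932

u ≈ 0.7932c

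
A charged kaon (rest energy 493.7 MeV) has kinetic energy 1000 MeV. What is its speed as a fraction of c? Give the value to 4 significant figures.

β ≈ 0.9438

γ = 1 + K/(m₀c²) = 1 + 1000/493.7 = 3.02552
β = √(1 − 1/γ²) = 0.9438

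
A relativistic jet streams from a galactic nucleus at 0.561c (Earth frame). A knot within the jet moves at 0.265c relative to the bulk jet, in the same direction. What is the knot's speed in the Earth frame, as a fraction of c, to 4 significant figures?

Relativistic velocity addition: u = (u' + v)/(1 + u'v/c²)
= (0.265 + 0.561)/(1 + 0.265×0.561) = 0.8260/1.14867 = 0.7191

u ≈ 0.7191c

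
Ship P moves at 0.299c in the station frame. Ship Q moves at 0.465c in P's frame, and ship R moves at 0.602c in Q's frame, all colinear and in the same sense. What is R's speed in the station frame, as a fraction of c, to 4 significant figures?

Compose boost 2: (0.465 + 0.299)/(1 + 0.465×0.299) = 0.7640/1.13904 = 0.670743
Compose boost 3: (0.602 + 0.670743)/(1 + 0.602×0.670743) = 1.27274/1.40379 = 0.9066

u ≈ 0.9066c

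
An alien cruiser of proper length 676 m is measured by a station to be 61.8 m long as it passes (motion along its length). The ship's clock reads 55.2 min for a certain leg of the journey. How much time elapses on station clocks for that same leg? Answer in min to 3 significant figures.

Δt ≈ 604 min

Length contraction ⇒ γ = L₀/L = 676/61.8 = 10.939
Time dilation: Δt = γτ₀ = 10.939 × 55.2 min = 604 min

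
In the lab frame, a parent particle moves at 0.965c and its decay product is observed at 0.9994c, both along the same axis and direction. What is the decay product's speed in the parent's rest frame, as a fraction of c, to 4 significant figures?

u' ≈ 0.9669c

Inverse velocity addition: u' = (u − v)/(1 − uv/c²)
= (0.9994 − 0.965)/(1 − 0.9994×0.965) = 0.03440/0.0355790 = 0.9669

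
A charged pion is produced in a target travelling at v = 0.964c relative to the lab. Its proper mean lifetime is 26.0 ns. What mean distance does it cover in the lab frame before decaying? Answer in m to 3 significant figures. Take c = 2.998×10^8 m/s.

γ = 1/√(1 − 0.964²) = 3.7608
Dilated lifetime: Δt = γτ₀ = 3.7608 × 26.0 ns = 97.780 ns
d = vΔt = 0.964c × 97.780 ns = 2.8901×10^8 m/s × 9.7780×10^-8 s = 28.3 m

d ≈ 28.3 m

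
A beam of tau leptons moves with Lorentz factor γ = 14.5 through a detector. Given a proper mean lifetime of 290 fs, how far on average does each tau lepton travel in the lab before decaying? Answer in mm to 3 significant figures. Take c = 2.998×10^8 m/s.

d ≈ 1.26 mm

β = √(1 − 1/γ²) = √(1 − 1/14.5²) = 0.99762
Dilated lifetime: Δt = γτ₀ = 14.5 × 290 fs = 4205.0 fs
d = vΔt = 0.99762c × 4205.0 fs = 2.9909×10^8 m/s × 4.2050×10^-12 s = 1.26 mm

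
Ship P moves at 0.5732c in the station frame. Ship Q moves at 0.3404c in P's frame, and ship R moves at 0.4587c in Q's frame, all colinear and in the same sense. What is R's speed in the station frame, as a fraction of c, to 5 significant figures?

u ≈ 0.90560c

Compose boost 2: (0.3404 + 0.5732)/(1 + 0.3404×0.5732) = 0.91360/1.195117 = 0.7644438
Compose boost 3: (0.4587 + 0.7644438)/(1 + 0.4587×0.7644438) = 1.223144/1.350650 = 0.90560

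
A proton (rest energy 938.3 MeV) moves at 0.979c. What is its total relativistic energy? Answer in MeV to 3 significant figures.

γ = 1/√(1 − 0.979²) = 4.9053
E = γm₀c² = 4.9053 × 938.3 MeV = 4600 MeV

E ≈ 4600 MeV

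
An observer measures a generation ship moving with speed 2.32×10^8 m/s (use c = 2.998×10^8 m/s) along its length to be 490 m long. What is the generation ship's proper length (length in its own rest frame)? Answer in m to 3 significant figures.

L₀ ≈ 774 m

β = v/c = 2.32×10^8 / 2.998×10^8 = 0.77385
γ = 1/√(1 − 0.77385²) = 1.5789
L₀ = γL = 1.5789 × 490 = 774 m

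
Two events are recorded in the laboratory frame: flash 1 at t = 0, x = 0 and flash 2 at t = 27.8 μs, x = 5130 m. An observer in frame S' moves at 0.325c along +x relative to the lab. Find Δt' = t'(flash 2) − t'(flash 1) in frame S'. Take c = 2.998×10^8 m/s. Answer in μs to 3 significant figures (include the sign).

γ = 1/√(1 − 0.325²) = 1.0574
Δt' = γ(Δt − vΔx/c²) = 1.0574 × (27.8 μs − 0.325×5130 m / (2.998×10^8 m/s))
= 1.0574 × (22.239 μs) = 23.5 μs

Δt' ≈ 23.5 μs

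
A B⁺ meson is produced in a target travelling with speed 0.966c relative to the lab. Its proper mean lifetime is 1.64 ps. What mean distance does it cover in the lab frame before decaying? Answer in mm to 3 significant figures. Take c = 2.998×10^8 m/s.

γ = 1/√(1 − 0.966²) = 3.8678
Dilated lifetime: Δt = γτ₀ = 3.8678 × 1.64 ps = 6.3433 ps
d = vΔt = 0.966c × 6.3433 ps = 2.8961×10^8 m/s × 6.3433×10^-12 s = 1.84 mm

d ≈ 1.84 mm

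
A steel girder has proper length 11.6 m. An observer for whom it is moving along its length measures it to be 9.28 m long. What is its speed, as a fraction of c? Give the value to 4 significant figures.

γ = L₀/L = 11.6/9.28 = 1.25000
β = √(1 − 1/γ²) = 0.6000

β ≈ 0.6000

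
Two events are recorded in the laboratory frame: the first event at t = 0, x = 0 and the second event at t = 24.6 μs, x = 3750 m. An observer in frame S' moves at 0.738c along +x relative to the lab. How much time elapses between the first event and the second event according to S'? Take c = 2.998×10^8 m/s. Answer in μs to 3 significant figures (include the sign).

γ = 1/√(1 − 0.738²) = 1.4819
Δt' = γ(Δt − vΔx/c²) = 1.4819 × (24.6 μs − 0.738×3750 m / (2.998×10^8 m/s))
= 1.4819 × (15.369 μs) = 22.8 μs

Δt' ≈ 22.8 μs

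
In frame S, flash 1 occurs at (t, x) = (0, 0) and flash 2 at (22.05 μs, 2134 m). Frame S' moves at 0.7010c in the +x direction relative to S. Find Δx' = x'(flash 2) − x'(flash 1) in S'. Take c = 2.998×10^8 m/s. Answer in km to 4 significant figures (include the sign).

γ = 1/√(1 − 0.7010²) = 1.40221
Δx' = γ(Δx − vΔt) = 1.40221 × (2134 m − 0.7010×(2.998×10^8 m/s)×22.05×10^-6 s)
= 1.40221 × (-2500.02 m) = -3.506 km

Δx' ≈ -3.506 km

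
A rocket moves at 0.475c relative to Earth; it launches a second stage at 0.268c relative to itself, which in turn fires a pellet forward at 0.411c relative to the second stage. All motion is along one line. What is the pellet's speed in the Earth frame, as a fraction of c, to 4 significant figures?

u ≈ 0.8420c

Compose boost 2: (0.268 + 0.475)/(1 + 0.268×0.475) = 0.7430/1.12730 = 0.659097
Compose boost 3: (0.411 + 0.659097)/(1 + 0.411×0.659097) = 1.07010/1.27089 = 0.8420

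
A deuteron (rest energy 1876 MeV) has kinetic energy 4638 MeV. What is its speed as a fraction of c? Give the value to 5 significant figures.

β ≈ 0.95763

γ = 1 + K/(m₀c²) = 1 + 4638/1876 = 3.472281
β = √(1 − 1/γ²) = 0.95763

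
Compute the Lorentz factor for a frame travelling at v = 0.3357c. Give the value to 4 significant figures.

γ ≈ 1.062

γ = 1/√(1 − β²) = 1/√(1 − 0.3357²) = 1/√(0.887306) = 1.062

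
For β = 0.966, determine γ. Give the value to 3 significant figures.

γ = 1/√(1 − β²) = 1/√(1 − 0.966²) = 1/√(0.066844) = 3.87

γ ≈ 3.87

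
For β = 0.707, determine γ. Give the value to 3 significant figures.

γ ≈ 1.41

γ = 1/√(1 − β²) = 1/√(1 − 0.707²) = 1/√(0.50015) = 1.41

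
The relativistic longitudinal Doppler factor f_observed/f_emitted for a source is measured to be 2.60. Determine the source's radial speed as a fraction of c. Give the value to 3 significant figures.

f_obs/f_src = √((1+β)/(1−β)) = 2.60  ⇒  (1+β)/(1−β) = 6.7600
β = |1 − D²|/(1 + D²) = |1 − 6.7600|/(1 + 6.7600) = 0.742

β ≈ 0.742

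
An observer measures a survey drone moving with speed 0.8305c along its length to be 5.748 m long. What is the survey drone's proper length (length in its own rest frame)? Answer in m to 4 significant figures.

γ = 1/√(1 − 0.8305²) = 1.79527
L₀ = γL = 1.79527 × 5.748 = 10.32 m

L₀ ≈ 10.32 m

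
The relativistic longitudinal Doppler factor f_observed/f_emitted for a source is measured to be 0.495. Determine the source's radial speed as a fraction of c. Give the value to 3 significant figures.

f_obs/f_src = √((1−β)/(1+β)) = 0.495  ⇒  (1−β)/(1+β) = 0.24502
β = |1 − D²|/(1 + D²) = |1 − 0.24502|/(1 + 0.24502) = 0.606

β ≈ 0.606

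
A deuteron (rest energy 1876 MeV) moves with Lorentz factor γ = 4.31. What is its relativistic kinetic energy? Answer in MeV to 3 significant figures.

γ = 4.31 (given)
K = (γ − 1)m₀c² = (4.31 − 1) × 1876 MeV = 3.3100 × 1876 MeV = 6210 MeV

K ≈ 6210 MeV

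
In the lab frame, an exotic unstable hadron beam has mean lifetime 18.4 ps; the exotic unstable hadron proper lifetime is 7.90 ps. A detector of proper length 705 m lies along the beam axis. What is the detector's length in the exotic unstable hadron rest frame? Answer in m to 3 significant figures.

Time dilation ⇒ γ = Δt/τ₀ = 18.4/7.90 = 2.3291
Length contraction: L = L₀/γ = 705/2.3291 = 303 m

L ≈ 303 m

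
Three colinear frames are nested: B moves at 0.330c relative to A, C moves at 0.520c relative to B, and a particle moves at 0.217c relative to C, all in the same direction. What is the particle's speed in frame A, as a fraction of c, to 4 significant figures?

Compose boost 2: (0.520 + 0.330)/(1 + 0.520×0.330) = 0.8500/1.17160 = 0.725504
Compose boost 3: (0.217 + 0.725504)/(1 + 0.217×0.725504) = 0.942504/1.15743 = 0.8143

u ≈ 0.8143c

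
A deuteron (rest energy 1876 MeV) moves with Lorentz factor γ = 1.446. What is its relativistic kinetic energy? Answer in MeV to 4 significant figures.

K ≈ 836.7 MeV

γ = 1.446 (given)
K = (γ − 1)m₀c² = (1.446 − 1) × 1876 MeV = 0.446000 × 1876 MeV = 836.7 MeV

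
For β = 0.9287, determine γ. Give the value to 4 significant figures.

γ ≈ 2.697

γ = 1/√(1 − β²) = 1/√(1 − 0.9287²) = 1/√(0.137516) = 2.697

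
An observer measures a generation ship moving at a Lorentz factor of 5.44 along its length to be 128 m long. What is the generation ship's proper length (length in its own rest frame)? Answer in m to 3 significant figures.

L₀ ≈ 696 m

γ = 5.44 (given)
L₀ = γL = 5.44 × 128 = 696 m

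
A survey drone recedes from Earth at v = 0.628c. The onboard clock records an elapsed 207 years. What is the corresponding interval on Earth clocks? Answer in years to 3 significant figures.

Δt ≈ 266 years

γ = 1/√(1 − 0.628²) = 1.2850
Time dilation: Δt = γτ₀ = 1.2850 × 207 years = 266 years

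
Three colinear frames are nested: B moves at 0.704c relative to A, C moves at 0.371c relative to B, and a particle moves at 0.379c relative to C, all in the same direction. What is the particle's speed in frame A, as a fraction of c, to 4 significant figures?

Compose boost 2: (0.371 + 0.704)/(1 + 0.371×0.704) = 1.075/1.26118 = 0.852374
Compose boost 3: (0.379 + 0.852374)/(1 + 0.379×0.852374) = 1.23137/1.32305 = 0.9307

u ≈ 0.9307c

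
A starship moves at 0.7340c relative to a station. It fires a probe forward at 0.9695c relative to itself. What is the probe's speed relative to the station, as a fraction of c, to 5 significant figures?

u ≈ 0.99526c

Relativistic velocity addition: u = (u' + v)/(1 + u'v/c²)
= (0.9695 + 0.7340)/(1 + 0.9695×0.7340) = 1.7035/1.711613 = 0.99526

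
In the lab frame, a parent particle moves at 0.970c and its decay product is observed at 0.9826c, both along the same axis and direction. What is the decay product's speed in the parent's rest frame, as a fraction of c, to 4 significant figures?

Inverse velocity addition: u' = (u − v)/(1 − uv/c²)
= (0.9826 − 0.970)/(1 − 0.9826×0.970) = 0.01260/0.0468780 = 0.2688

u' ≈ 0.2688c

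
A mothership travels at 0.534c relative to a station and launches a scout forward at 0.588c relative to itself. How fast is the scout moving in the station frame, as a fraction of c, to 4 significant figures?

u ≈ 0.8539c

Compose boost 2: (0.588 + 0.534)/(1 + 0.588×0.534) = 1.122/1.31399 = 0.8539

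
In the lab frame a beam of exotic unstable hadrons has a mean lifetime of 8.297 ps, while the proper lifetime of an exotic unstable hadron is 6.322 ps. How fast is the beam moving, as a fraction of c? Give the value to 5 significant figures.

β ≈ 0.64762

γ = Δt/τ₀ = 8.297/6.322 = 1.312401
β = √(1 − 1/γ²) = √(1 − 1/1.312401²) = 0.64762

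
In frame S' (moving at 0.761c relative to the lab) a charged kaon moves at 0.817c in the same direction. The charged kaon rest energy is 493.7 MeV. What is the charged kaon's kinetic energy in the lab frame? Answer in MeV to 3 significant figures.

u_lab = (0.817 + 0.761)/(1 + 0.817×0.761) = 0.973031
γ = 1/√(1 − 0.973031²) = 4.3351
K = (γ − 1)m₀c² = (4.3351 − 1) × 493.7 = 3.3351 × 493.7 = 1650 MeV

K ≈ 1650 MeV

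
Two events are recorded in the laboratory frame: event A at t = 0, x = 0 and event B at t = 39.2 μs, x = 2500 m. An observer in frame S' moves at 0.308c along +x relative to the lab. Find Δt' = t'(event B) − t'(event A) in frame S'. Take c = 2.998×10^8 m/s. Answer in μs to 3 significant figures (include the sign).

γ = 1/√(1 − 0.308²) = 1.0511
Δt' = γ(Δt − vΔx/c²) = 1.0511 × (39.2 μs − 0.308×2500 m / (2.998×10^8 m/s))
= 1.0511 × (36.632 μs) = 38.5 μs

Δt' ≈ 38.5 μs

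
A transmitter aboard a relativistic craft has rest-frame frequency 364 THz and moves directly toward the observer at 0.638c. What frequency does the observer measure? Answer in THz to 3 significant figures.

Relativistic Doppler: f_obs = f_src √((1+β)/(1−β))
= 364 × √(1.6380/0.36200) = 364 × 2.1272 = 774 THz

f_obs ≈ 774 THz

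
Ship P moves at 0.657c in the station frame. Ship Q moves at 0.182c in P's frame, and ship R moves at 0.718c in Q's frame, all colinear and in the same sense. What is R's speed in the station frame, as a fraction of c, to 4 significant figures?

u ≈ 0.9541c

Compose boost 2: (0.182 + 0.657)/(1 + 0.182×0.657) = 0.8390/1.11957 = 0.749392
Compose boost 3: (0.718 + 0.749392)/(1 + 0.718×0.749392) = 1.46739/1.53806 = 0.9541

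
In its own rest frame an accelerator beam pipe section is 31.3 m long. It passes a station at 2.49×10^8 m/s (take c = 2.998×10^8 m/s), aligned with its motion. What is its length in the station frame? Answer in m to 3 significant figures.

L ≈ 17.4 m

β = v/c = 2.49×10^8 / 2.998×10^8 = 0.83055
γ = 1/√(1 − 0.83055²) = 1.7955
Length contraction: L = L₀/γ = 31.3/1.7955 = 17.4 m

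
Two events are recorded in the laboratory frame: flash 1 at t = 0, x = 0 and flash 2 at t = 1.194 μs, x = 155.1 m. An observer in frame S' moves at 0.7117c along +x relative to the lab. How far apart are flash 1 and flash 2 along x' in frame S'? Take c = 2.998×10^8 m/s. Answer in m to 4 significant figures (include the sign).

Δx' ≈ -141.9 m

γ = 1/√(1 − 0.7117²) = 1.42352
Δx' = γ(Δx − vΔt) = 1.42352 × (155.1 m − 0.7117×(2.998×10^8 m/s)×1.194×10^-6 s)
= 1.42352 × (-99.6610 m) = -141.9 m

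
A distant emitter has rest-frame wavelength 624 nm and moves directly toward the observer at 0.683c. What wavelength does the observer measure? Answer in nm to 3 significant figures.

Relativistic Doppler: λ_obs = λ_src √((1−β)/(1+β))
= 624 × √(0.31700/1.6830) = 624 × 0.43400 = 271 nm

λ_obs ≈ 271 nm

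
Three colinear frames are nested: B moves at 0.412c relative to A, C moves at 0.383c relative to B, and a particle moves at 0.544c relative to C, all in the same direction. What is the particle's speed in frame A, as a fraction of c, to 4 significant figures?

Compose boost 2: (0.383 + 0.412)/(1 + 0.383×0.412) = 0.7950/1.15780 = 0.686649
Compose boost 3: (0.544 + 0.686649)/(1 + 0.544×0.686649) = 1.23065/1.37354 = 0.8960

u ≈ 0.8960c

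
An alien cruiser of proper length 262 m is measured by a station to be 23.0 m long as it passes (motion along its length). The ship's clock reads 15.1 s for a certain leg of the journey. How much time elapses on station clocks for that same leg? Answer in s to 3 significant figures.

Δt ≈ 172 s

Length contraction ⇒ γ = L₀/L = 262/23.0 = 11.391
Time dilation: Δt = γτ₀ = 11.391 × 15.1 s = 172 s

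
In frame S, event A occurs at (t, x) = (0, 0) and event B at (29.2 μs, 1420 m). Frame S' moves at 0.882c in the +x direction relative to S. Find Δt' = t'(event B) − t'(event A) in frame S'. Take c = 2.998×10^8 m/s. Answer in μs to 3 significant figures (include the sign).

Δt' ≈ 53.1 μs

γ = 1/√(1 − 0.882²) = 2.1220
Δt' = γ(Δt − vΔx/c²) = 2.1220 × (29.2 μs − 0.882×1420 m / (2.998×10^8 m/s))
= 2.1220 × (25.022 μs) = 53.1 μs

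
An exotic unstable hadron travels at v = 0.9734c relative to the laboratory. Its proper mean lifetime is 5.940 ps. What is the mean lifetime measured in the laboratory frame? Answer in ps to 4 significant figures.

γ = 1/√(1 − 0.9734²) = 4.36467
Time dilation: Δt = γτ₀ = 4.36467 × 5.940 ps = 25.93 ps

Δt ≈ 25.93 ps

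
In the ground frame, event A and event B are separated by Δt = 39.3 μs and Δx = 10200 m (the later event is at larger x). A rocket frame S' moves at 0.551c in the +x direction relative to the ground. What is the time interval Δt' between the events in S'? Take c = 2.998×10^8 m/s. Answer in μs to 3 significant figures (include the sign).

γ = 1/√(1 − 0.551²) = 1.1983
Δt' = γ(Δt − vΔx/c²) = 1.1983 × (39.3 μs − 0.551×10200 m / (2.998×10^8 m/s))
= 1.1983 × (20.554 μs) = 24.6 μs

Δt' ≈ 24.6 μs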